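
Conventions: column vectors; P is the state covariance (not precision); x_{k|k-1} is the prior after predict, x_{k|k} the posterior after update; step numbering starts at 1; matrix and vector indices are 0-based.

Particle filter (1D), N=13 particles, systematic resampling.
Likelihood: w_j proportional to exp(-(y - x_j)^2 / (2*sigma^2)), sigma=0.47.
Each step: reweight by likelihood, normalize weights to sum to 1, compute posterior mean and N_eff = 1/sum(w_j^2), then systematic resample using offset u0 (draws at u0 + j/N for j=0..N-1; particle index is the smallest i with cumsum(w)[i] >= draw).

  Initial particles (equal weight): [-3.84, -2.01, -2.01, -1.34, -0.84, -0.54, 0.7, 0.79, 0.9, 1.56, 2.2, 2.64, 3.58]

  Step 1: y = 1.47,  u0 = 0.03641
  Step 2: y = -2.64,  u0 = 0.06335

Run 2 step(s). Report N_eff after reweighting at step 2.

step 1: w=[0.0000, 0.0000, 0.0000, 0.0000, 0.0000, 0.0000, 0.1081, 0.1452, 0.1982, 0.4060, 0.1238, 0.0187, 0.0000]  mean=1.3238  Neff=3.9593  idx=[6, 7, 7, 8, 8, 8, 9, 9, 9, 9, 9, 10, 10]
step 2: w=[0.6110, 0.1538, 0.1538, 0.0271, 0.0271, 0.0271, 0.0000, 0.0000, 0.0000, 0.0000, 0.0000, 0.0000, 0.0000]  mean=0.7440  Neff=2.3652  idx=[0, 0, 0, 0, 0, 0, 0, 0, 1, 1, 2, 2, 5]

N_eff = 2.3652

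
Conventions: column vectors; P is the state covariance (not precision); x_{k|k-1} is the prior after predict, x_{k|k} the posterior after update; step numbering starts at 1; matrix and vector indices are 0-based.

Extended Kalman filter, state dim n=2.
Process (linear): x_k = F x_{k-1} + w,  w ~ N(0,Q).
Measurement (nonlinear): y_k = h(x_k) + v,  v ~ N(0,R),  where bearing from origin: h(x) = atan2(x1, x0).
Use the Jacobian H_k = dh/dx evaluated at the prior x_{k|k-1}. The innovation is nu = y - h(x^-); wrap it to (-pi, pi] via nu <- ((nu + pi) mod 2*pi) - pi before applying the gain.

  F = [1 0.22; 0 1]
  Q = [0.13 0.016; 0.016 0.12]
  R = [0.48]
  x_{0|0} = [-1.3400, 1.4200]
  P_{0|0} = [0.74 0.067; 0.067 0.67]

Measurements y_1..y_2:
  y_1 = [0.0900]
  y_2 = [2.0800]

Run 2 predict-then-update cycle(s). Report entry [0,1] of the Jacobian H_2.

step 1: x^-=[-1.0276, 1.4200]  P^-=[0.9319 0.2304; 0.2304 0.7900]  H_jac=[-0.4622 -0.3345]  S=[0.8387]  K=[-0.6054; -0.4420]  nu=[-2.1072]  x^+=[0.2482, 2.3514]  P^+=[0.6245 0.0060; 0.0060 0.6261]
step 2: x^-=[0.7655, 2.3514]  P^-=[0.7874 0.1597; 0.1597 0.7461]  H_jac=[-0.3845 0.1252]  S=[0.5927]  K=[-0.4771; 0.0540]  nu=[0.8239]  x^+=[0.3725, 2.3959]  P^+=[0.6525 0.1750; 0.1750 0.7444]

H_jac[0,1] = 0.1252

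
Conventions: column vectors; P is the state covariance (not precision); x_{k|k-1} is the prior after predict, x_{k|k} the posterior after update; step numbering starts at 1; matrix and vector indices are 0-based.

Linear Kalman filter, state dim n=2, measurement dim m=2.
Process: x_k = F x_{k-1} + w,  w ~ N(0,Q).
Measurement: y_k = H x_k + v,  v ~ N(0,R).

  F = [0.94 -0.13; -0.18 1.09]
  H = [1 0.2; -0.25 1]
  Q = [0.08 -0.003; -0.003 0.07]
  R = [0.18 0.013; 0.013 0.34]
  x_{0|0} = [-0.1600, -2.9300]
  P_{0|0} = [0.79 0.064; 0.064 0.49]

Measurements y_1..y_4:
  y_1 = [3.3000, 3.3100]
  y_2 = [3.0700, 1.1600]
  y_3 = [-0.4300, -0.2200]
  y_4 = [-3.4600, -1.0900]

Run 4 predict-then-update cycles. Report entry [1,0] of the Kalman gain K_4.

step 1: x^-=[0.2305, -3.1649]  P^-=[0.7707 -0.1390; -0.1390 0.6527]  S=[0.9212 -0.1812; -0.1812 1.1103]  K=[0.7725 -0.1727; 0.1163 0.6381]  nu=[3.7025, 6.5325]  x^+=[1.9627, 1.4340]  P^+=[0.1396 -0.0138; -0.0138 0.2150]
step 2: x^-=[1.6585, 1.2098]  P^-=[0.2103 -0.0715; -0.0715 0.3354]  S=[0.3751 -0.0404; -0.0404 0.7243]  K=[0.5071 -0.1430; 0.0410 0.4900]  nu=[1.1696, 0.3648]  x^+=[2.1994, 1.4365]  P^+=[0.0932 -0.0187; -0.0187 0.1625]
step 3: x^-=[1.8807, 1.1699]  P^-=[0.1696 -0.0614; -0.0614 0.2734]  S=[0.3360 -0.0331; -0.0331 0.6547]  K=[0.4550 -0.1356; 0.0235 0.4422]  nu=[-2.5447, -0.9197]  x^+=[0.8477, 0.7035]  P^+=[0.0840 -0.0192; -0.0192 0.1459]
step 4: x^-=[0.7053, 0.6142]  P^-=[0.1614 -0.0580; -0.0580 0.2535]  S=[0.3283 -0.0317; -0.0317 0.6326]  K=[0.4433 -0.1332; 0.0188 0.4246]  nu=[-4.2882, -1.5279]  x^+=[-0.9920, -0.1154]  P^+=[0.0819 -0.0191; -0.0191 0.1399]

K[1,0] = 0.0188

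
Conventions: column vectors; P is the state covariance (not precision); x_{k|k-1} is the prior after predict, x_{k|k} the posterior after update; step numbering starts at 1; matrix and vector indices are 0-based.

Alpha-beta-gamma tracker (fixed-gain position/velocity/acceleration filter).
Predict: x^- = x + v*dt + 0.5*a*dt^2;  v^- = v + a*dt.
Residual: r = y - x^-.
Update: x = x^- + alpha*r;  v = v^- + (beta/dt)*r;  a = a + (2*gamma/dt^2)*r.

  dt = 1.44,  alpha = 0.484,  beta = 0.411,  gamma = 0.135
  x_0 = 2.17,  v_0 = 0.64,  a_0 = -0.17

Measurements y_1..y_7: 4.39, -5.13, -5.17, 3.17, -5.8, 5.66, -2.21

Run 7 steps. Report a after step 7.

a_post = 1.0622

step 1: x_pred=2.9153  r=1.4747  x^+=3.6291  v^+=0.8161  a^+=0.0220
step 2: x_pred=4.8271  r=-9.9571  x^+=0.0078  v^+=-1.9941  a^+=-1.2745
step 3: x_pred=-4.1851  r=-0.9849  x^+=-4.6618  v^+=-4.1105  a^+=-1.4027
step 4: x_pred=-12.0352  r=15.2052  x^+=-4.6759  v^+=-1.7906  a^+=0.5771
step 5: x_pred=-6.6560  r=0.8560  x^+=-6.2417  v^+=-0.7152  a^+=0.6886
step 6: x_pred=-6.5577  r=12.2177  x^+=-0.6443  v^+=3.7635  a^+=2.2794
step 7: x_pred=7.1384  r=-9.3484  x^+=2.6138  v^+=4.3777  a^+=1.0622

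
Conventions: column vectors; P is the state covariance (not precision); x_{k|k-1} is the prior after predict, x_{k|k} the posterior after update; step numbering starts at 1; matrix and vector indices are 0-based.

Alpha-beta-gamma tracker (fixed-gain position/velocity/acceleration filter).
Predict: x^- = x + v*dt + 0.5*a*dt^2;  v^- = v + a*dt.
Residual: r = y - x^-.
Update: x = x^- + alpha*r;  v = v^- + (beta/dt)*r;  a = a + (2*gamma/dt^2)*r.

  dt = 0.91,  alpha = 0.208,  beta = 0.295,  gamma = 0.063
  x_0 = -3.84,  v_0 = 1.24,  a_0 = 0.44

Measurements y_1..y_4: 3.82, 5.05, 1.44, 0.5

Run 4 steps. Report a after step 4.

step 1: x_pred=-2.5294  r=6.3494  x^+=-1.2087  v^+=3.6987  a^+=1.4061
step 2: x_pred=2.7393  r=2.3107  x^+=3.2199  v^+=5.7274  a^+=1.7577
step 3: x_pred=9.1596  r=-7.7196  x^+=7.5539  v^+=4.8243  a^+=0.5831
step 4: x_pred=12.1855  r=-11.6855  x^+=9.7549  v^+=1.5668  a^+=-1.1949

a_post = -1.1949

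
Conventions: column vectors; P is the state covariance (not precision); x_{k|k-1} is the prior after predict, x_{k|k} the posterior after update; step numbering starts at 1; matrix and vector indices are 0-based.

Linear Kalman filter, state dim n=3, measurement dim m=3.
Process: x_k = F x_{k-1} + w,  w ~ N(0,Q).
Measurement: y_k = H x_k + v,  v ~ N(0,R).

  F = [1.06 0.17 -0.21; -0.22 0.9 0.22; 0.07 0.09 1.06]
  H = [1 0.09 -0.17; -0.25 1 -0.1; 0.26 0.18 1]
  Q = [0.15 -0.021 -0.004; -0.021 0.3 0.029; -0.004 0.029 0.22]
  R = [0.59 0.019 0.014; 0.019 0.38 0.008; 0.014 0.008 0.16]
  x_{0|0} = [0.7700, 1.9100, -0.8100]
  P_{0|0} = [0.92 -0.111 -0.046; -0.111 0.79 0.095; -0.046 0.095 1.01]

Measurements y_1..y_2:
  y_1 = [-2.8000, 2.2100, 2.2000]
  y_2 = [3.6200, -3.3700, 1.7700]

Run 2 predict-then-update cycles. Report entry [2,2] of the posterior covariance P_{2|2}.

P_post[2,2] = 0.1181

step 1: x^-=[1.3110, 1.3714, -0.6328]  P^-=[1.2248 -0.2903 -0.1961; -0.2903 1.1193 0.4121; -0.1961 0.4121 1.3756]  S=[1.8654 -0.5094 -0.1053; -0.5094 1.6426 0.3887; -0.1053 0.3887 1.6739]  K=[0.6156 -0.1898 0.1247; 0.0554 0.6781 0.1675; -0.1788 -0.0567 0.8376]  nu=[-4.3420, 1.1031, 2.2451]  x^+=[-1.2916, 2.2548, 1.9615]  P^+=[0.3481 0.0209 -0.0672; 0.0209 0.2633 -0.0198; -0.0672 -0.0198 0.1521]
step 2: x^-=[-1.3977, 2.7450, 2.1917]  P^-=[0.5943 -0.0656 -0.0835; -0.0656 0.5279 0.0767; -0.0835 0.0767 0.3812]  S=[1.2138 -0.1486 0.0237; -0.1486 0.9621 0.1105; 0.0237 0.1105 0.5766]  K=[0.4754 -0.1534 0.1126; 0.0379 0.5450 0.1622; -0.1336 -0.0346 0.6596]  nu=[5.1432, -6.2452, -0.5524]  x^+=[1.9434, -0.5530, 1.3565]  P^+=[0.2695 0.0141 -0.0492; 0.0141 0.2115 -0.0109; -0.0492 -0.0109 0.1181]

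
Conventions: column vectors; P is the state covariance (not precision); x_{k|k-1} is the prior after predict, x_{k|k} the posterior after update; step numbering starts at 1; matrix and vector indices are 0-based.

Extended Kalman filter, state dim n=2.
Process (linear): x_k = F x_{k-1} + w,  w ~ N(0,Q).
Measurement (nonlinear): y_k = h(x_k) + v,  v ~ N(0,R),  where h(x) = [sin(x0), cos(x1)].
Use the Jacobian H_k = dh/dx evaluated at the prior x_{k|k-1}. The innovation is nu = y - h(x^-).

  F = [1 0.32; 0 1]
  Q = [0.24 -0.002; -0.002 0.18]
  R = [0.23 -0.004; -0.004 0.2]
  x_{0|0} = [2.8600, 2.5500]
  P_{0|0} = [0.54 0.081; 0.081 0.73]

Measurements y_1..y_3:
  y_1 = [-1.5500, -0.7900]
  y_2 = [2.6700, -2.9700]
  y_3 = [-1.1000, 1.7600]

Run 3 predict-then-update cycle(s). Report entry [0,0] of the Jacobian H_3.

step 1: x^-=[3.6760, 2.5500]  P^-=[0.9066 0.3126; 0.3126 0.9100]  H_jac=[-0.8606 0.0000; 0.0000 -0.5577]  S=[0.9014 0.1460; 0.1460 0.4830]  K=[-0.8486 -0.1044; -0.1348 -1.0099]  nu=[-1.0407, 0.0401]  x^+=[4.5549, 2.6499]  P^+=[0.2263 0.0313; 0.0313 0.3612]
step 2: x^-=[5.4029, 2.6499]  P^-=[0.5234 0.1449; 0.1449 0.5412]  H_jac=[0.6369 0.0000; 0.0000 -0.4721]  S=[0.4423 -0.0476; -0.0476 0.3206]  K=[0.7425 -0.1032; 0.1250 -0.7784]  nu=[3.4409, -2.0885]  x^+=[8.1735, 4.7055]  P^+=[0.2688 0.0500; 0.0500 0.3308]
step 3: x^-=[9.6792, 4.7055]  P^-=[0.5747 0.1539; 0.1539 0.5108]  H_jac=[-0.9678 0.0000; 0.0000 1.0000]  S=[0.7683 -0.1529; -0.1529 0.7108]  K=[-0.7113 0.0634; -0.0531 0.7072]  nu=[-0.8483, 1.7669]  x^+=[10.3947, 6.0001]  P^+=[0.1693 0.0155; 0.0155 0.1417]

H_jac[0,0] = -0.9678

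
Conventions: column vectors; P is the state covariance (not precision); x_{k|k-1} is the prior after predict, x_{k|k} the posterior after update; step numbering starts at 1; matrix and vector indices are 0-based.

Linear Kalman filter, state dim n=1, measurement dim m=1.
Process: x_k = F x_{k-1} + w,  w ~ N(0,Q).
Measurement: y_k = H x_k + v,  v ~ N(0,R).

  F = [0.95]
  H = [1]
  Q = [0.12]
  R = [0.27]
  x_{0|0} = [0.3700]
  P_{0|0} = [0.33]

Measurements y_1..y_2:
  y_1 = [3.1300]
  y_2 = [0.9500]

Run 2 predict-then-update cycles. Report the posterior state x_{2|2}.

step 1: x^-=[0.3515]  P^-=[0.4178]  S=[0.6878]  K=[0.6075]  nu=[2.7785]  x^+=[2.0393]  P^+=[0.1640]
step 2: x^-=[1.9374]  P^-=[0.2680]  S=[0.5380]  K=[0.4982]  nu=[-0.9874]  x^+=[1.4455]  P^+=[0.1345]

x_post = [1.4455]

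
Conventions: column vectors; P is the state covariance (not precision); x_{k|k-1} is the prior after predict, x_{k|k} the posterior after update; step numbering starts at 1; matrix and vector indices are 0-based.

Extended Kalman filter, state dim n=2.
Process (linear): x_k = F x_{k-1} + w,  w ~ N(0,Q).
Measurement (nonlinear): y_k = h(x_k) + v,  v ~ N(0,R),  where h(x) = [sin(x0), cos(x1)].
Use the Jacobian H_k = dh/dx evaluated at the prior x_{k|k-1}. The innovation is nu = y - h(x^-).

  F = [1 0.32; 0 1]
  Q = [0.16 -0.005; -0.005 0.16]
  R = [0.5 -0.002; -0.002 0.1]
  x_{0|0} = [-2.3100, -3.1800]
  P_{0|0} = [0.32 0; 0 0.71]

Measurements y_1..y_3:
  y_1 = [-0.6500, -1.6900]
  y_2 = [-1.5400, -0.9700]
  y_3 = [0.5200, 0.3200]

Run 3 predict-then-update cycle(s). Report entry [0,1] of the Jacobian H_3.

H_jac[0,1] = 0.0000

step 1: x^-=[-3.3276, -3.1800]  P^-=[0.5527 0.2222; 0.2222 0.8700]  H_jac=[-0.9828 0.0000; 0.0000 -0.0384]  S=[1.0338 0.0064; 0.0064 0.1013]  K=[-0.5251 -0.0511; -0.2093 -0.3166]  nu=[-0.8349, -0.6907]  x^+=[-2.8539, -2.7866]  P^+=[0.2671 0.1058; 0.1058 0.8137]
step 2: x^-=[-3.7456, -2.7866]  P^-=[0.5781 0.3612; 0.3612 0.9737]  H_jac=[-0.8231 0.0000; 0.0000 0.3476]  S=[0.8917 -0.1054; -0.1054 0.2177]  K=[-0.4937 0.3379; -0.1588 1.4782]  nu=[-2.1079, -0.0324]  x^+=[-2.7158, -2.4997]  P^+=[0.3007 0.1000; 0.1000 0.4262]
step 3: x^-=[-3.5157, -2.4997]  P^-=[0.5684 0.2314; 0.2314 0.5862]  H_jac=[-0.9308 0.0000; 0.0000 0.5987]  S=[0.9925 -0.1310; -0.1310 0.3101]  K=[-0.5021 0.2347; -0.0717 1.1014]  nu=[0.1546, 1.1210]  x^+=[-3.3302, -1.2762]  P^+=[0.2702 0.0409; 0.0409 0.1842]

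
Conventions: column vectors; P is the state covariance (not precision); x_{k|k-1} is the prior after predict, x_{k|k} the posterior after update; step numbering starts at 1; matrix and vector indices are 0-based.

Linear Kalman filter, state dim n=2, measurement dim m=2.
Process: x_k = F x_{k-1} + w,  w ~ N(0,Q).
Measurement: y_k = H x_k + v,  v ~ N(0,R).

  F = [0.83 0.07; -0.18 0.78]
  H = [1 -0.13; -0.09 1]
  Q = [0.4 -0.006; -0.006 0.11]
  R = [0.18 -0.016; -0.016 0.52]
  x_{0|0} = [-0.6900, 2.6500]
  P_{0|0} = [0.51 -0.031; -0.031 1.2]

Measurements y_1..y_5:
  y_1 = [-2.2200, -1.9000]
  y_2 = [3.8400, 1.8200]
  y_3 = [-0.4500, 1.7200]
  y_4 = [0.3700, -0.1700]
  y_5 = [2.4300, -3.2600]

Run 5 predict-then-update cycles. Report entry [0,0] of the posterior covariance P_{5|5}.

step 1: x^-=[-0.3872, 2.1912]  P^-=[0.7536 -0.0364; -0.0364 0.8653]  S=[0.9577 -0.2331; -0.2331 1.3980]  K=[0.8064 0.0599; -0.0044 0.6206]  nu=[-1.5479, -4.1260]  x^+=[-1.8828, -0.3626]  P^+=[0.1483 0.0316; 0.0316 0.3256]
step 2: x^-=[-1.5881, 0.0561]  P^-=[0.5074 0.0097; 0.0097 0.3040]  S=[0.6901 -0.0914; -0.0914 0.8264]  K=[0.7386 0.0381; 0.0054 0.3674]  nu=[5.4354, 1.6210]  x^+=[2.4882, 0.6812]  P^+=[0.1350 0.0202; 0.0202 0.1928]
step 3: x^-=[2.1129, 0.0835]  P^-=[0.4963 -0.0028; -0.0028 0.2260]  S=[0.6808 -0.0929; -0.0929 0.7505]  K=[0.7332 0.0275; -0.0063 0.3007]  nu=[-2.5520, 1.8267]  x^+=[0.2919, 0.6488]  P^+=[0.1334 0.0146; 0.0146 0.1578]
step 4: x^-=[0.2877, 0.4535]  P^-=[0.4944 -0.0081; -0.0081 0.2062]  S=[0.6800 -0.0955; -0.0955 0.7317]  K=[0.7319 0.0237; -0.0118 0.2813]  nu=[0.1413, -0.5976]  x^+=[0.3770, 0.2837]  P^+=[0.1330 0.0126; 0.0126 0.1476]
step 5: x^-=[0.3327, 0.1535]  P^-=[0.4938 -0.0098; -0.0098 0.2006]  S=[0.6798 -0.0965; -0.0965 0.7263]  K=[0.7315 0.0224; -0.0137 0.2755]  nu=[2.1172, -3.3835]  x^+=[1.8056, -0.8079]  P^+=[0.1329 0.0119; 0.0119 0.1446]

P_post[0,0] = 0.1329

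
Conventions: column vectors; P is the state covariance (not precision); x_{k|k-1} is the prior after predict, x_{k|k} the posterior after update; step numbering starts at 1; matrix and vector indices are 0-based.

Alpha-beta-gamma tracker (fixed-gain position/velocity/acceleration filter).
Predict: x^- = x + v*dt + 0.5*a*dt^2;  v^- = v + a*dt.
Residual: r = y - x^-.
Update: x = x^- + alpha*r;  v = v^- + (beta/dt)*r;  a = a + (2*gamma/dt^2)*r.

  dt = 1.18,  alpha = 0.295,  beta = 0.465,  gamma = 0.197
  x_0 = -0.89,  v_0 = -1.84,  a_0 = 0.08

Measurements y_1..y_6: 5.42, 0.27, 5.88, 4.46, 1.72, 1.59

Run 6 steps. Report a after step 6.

a_post = -4.8194

step 1: x_pred=-3.0055  r=8.4255  x^+=-0.5200  v^+=1.5746  a^+=2.4641
step 2: x_pred=3.0536  r=-2.7836  x^+=2.2324  v^+=3.3854  a^+=1.6765
step 3: x_pred=7.3943  r=-1.5143  x^+=6.9476  v^+=4.7668  a^+=1.2480
step 4: x_pred=13.4413  r=-8.9813  x^+=10.7918  v^+=2.7002  a^+=-1.2934
step 5: x_pred=13.0776  r=-11.3576  x^+=9.7271  v^+=-3.3017  a^+=-4.5072
step 6: x_pred=2.6932  r=-1.1032  x^+=2.3677  v^+=-9.0549  a^+=-4.8194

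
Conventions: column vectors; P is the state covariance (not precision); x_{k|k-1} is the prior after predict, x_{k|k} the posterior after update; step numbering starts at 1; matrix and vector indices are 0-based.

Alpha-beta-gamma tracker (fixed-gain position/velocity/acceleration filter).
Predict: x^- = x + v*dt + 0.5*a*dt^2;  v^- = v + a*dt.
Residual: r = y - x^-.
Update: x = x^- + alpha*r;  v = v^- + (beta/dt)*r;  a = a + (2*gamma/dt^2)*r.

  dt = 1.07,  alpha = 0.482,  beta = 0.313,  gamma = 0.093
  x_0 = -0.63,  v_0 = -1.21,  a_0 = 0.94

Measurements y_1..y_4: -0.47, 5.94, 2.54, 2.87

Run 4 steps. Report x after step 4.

x_post = 6.5176

step 1: x_pred=-1.3866  r=0.9166  x^+=-0.9448  v^+=0.0639  a^+=1.0889
step 2: x_pred=-0.2530  r=6.1930  x^+=2.7320  v^+=3.0407  a^+=2.0950
step 3: x_pred=7.1848  r=-4.6448  x^+=4.9460  v^+=3.9236  a^+=1.3404
step 4: x_pred=9.9116  r=-7.0416  x^+=6.5176  v^+=3.2981  a^+=0.1965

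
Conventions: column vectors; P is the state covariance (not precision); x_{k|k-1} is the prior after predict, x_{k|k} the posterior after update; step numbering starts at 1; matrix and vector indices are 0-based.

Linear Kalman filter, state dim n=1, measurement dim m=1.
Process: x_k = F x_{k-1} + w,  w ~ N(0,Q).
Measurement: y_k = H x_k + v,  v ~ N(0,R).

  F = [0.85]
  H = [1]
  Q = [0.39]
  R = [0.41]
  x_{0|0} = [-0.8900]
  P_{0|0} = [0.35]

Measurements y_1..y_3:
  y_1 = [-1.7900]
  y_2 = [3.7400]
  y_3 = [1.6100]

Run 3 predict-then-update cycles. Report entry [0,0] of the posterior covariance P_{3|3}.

P_post[0,0] = 0.2371

step 1: x^-=[-0.7565]  P^-=[0.6429]  S=[1.0529]  K=[0.6106]  nu=[-1.0335]  x^+=[-1.3875]  P^+=[0.2503]
step 2: x^-=[-1.1794]  P^-=[0.5709]  S=[0.9809]  K=[0.5820]  nu=[4.9194]  x^+=[1.6837]  P^+=[0.2386]
step 3: x^-=[1.4312]  P^-=[0.5624]  S=[0.9724]  K=[0.5784]  nu=[0.1788]  x^+=[1.5346]  P^+=[0.2371]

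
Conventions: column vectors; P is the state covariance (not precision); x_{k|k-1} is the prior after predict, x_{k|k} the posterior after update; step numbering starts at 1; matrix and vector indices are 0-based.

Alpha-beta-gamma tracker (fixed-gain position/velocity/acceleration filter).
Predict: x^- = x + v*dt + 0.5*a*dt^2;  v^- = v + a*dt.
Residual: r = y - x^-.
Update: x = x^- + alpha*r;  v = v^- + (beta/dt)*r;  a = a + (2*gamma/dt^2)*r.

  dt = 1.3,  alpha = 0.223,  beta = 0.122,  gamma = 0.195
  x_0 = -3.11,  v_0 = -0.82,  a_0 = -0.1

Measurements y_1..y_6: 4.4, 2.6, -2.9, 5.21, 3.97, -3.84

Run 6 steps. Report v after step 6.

v_post = -2.9140

step 1: x_pred=-4.2605  r=8.6605  x^+=-2.3292  v^+=-0.1372  a^+=1.8986
step 2: x_pred=-0.9033  r=3.5033  x^+=-0.1221  v^+=2.6597  a^+=2.7070
step 3: x_pred=5.6229  r=-8.5229  x^+=3.7223  v^+=5.3790  a^+=0.7402
step 4: x_pred=11.3405  r=-6.1305  x^+=9.9734  v^+=5.7659  a^+=-0.6745
step 5: x_pred=16.8991  r=-12.9291  x^+=14.0159  v^+=3.6757  a^+=-3.6582
step 6: x_pred=15.7032  r=-19.5432  x^+=11.3451  v^+=-2.9140  a^+=-8.1681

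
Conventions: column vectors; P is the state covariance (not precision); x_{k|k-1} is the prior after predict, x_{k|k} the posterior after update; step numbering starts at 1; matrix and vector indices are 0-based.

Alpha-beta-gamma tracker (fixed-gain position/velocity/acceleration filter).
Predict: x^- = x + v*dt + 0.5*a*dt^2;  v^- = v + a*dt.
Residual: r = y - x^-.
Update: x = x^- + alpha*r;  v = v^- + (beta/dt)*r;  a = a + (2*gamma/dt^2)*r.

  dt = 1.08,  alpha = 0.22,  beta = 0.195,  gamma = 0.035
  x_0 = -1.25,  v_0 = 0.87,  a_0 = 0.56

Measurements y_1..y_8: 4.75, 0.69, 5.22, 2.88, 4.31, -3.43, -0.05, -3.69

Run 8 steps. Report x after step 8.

step 1: x_pred=0.0162  r=4.7338  x^+=1.0576  v^+=2.3295  a^+=0.8441
step 2: x_pred=4.0658  r=-3.3758  x^+=3.3231  v^+=2.6316  a^+=0.6415
step 3: x_pred=6.5394  r=-1.3194  x^+=6.2491  v^+=3.0862  a^+=0.5623
step 4: x_pred=9.9102  r=-7.0302  x^+=8.3635  v^+=2.4242  a^+=0.1404
step 5: x_pred=11.0635  r=-6.7535  x^+=9.5778  v^+=1.3564  a^+=-0.2649
step 6: x_pred=10.8882  r=-14.3182  x^+=7.7382  v^+=-1.5149  a^+=-1.1242
step 7: x_pred=5.4465  r=-5.4965  x^+=4.2373  v^+=-3.7214  a^+=-1.4541
step 8: x_pred=-0.6299  r=-3.0601  x^+=-1.3031  v^+=-5.8443  a^+=-1.6377

x_post = -1.3031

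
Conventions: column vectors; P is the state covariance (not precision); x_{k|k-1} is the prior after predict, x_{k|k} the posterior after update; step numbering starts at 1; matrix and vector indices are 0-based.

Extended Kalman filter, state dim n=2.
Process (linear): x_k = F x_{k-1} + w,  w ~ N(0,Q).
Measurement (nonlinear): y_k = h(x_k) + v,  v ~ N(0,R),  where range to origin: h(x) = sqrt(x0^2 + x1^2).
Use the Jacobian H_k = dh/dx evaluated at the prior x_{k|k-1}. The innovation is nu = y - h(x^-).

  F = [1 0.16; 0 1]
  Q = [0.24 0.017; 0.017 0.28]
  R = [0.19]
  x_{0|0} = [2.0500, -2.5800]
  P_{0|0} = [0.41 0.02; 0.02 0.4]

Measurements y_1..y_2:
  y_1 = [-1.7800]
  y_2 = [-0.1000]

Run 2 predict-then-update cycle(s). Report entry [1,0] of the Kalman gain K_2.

K[1,0] = 0.7446

step 1: x^-=[1.6372, -2.5800]  P^-=[0.6666 0.1010; 0.1010 0.6800]  H_jac=[0.5358 -0.8443]  S=[0.7748]  K=[0.3509; -0.6712]  nu=[-4.8356]  x^+=[-0.0598, 0.6657]  P^+=[0.5712 0.2835; 0.2835 0.3309]
step 2: x^-=[0.0467, 0.6657]  P^-=[0.9104 0.3535; 0.3535 0.6109]  H_jac=[0.0699 0.9976]  S=[0.8517]  K=[0.4887; 0.7446]  nu=[-0.7673]  x^+=[-0.3284, 0.0944]  P^+=[0.7070 0.0435; 0.0435 0.1388]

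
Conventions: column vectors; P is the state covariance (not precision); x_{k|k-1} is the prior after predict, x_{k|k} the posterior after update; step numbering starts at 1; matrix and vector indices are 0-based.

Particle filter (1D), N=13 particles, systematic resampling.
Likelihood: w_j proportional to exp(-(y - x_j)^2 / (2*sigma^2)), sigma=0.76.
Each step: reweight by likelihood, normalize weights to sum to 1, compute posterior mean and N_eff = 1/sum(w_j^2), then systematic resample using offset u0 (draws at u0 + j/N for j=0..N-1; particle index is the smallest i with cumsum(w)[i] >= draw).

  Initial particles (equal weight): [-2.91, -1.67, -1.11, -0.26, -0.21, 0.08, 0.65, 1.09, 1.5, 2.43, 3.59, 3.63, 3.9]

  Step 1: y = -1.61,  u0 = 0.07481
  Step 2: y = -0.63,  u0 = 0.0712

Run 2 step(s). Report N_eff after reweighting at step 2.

N_eff = 10.3970

step 1: w=[0.0918, 0.3953, 0.3193, 0.0819, 0.0727, 0.0335, 0.0048, 0.0007, 0.0001, 0.0000, 0.0000, 0.0000, 0.0000]  mean=-1.3116  Neff=3.5743  idx=[0, 1, 1, 1, 1, 1, 2, 2, 2, 2, 3, 4, 6]
step 2: w=[0.0015, 0.0542, 0.0542, 0.0542, 0.0542, 0.0542, 0.1132, 0.1132, 0.1132, 0.1132, 0.1227, 0.1186, 0.0335]  mean=-0.9945  Neff=10.3970  idx=[2, 3, 5, 6, 6, 7, 8, 8, 9, 10, 10, 11, 12]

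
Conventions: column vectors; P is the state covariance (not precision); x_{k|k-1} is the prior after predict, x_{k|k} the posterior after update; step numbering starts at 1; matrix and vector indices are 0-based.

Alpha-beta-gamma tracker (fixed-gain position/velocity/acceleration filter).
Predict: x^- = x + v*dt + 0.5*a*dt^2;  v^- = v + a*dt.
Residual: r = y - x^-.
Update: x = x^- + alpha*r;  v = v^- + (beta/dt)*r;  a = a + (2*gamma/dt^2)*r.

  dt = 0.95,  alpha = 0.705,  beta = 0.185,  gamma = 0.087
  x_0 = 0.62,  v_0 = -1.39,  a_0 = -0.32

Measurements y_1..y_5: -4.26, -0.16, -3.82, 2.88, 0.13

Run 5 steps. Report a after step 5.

a_post = 1.6376

step 1: x_pred=-0.8449  r=-3.4151  x^+=-3.2525  v^+=-2.3590  a^+=-0.9784
step 2: x_pred=-5.9352  r=5.7752  x^+=-1.8637  v^+=-2.1639  a^+=0.1350
step 3: x_pred=-3.8585  r=0.0385  x^+=-3.8313  v^+=-2.0282  a^+=0.1424
step 4: x_pred=-5.6938  r=8.5738  x^+=0.3507  v^+=-0.2232  a^+=1.7954
step 5: x_pred=0.9489  r=-0.8189  x^+=0.3716  v^+=1.3230  a^+=1.6376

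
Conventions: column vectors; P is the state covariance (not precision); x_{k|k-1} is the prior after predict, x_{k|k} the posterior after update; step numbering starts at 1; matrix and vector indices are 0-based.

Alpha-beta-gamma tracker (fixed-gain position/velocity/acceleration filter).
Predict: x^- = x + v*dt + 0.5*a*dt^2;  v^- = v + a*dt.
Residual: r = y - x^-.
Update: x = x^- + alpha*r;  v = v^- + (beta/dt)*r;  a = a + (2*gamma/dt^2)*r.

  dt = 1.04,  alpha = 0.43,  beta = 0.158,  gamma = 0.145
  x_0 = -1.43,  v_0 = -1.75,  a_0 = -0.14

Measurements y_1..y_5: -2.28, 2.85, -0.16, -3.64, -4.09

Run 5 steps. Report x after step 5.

step 1: x_pred=-3.3257  r=1.0457  x^+=-2.8761  v^+=-1.7367  a^+=0.1404
step 2: x_pred=-4.6063  r=7.4563  x^+=-1.4001  v^+=-0.4579  a^+=2.1396
step 3: x_pred=-0.7193  r=0.5593  x^+=-0.4788  v^+=1.8522  a^+=2.2895
step 4: x_pred=2.6857  r=-6.3257  x^+=-0.0344  v^+=3.2723  a^+=0.5935
step 5: x_pred=3.6898  r=-7.7798  x^+=0.3445  v^+=2.7076  a^+=-1.4924

x_post = 0.3445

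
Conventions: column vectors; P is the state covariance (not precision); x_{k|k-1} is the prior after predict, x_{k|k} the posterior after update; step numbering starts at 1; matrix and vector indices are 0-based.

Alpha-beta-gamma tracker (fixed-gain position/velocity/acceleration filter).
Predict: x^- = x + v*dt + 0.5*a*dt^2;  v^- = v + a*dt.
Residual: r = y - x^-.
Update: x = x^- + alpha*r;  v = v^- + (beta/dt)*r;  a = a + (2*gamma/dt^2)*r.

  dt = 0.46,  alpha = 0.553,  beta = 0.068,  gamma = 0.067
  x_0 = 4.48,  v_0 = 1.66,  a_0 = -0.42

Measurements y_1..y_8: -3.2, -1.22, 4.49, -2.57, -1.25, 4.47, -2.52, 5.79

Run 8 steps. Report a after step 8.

a_post = 11.1796

step 1: x_pred=5.1992  r=-8.3992  x^+=0.5544  v^+=0.2252  a^+=-5.7389
step 2: x_pred=0.0508  r=-1.2708  x^+=-0.6519  v^+=-2.6026  a^+=-6.5437
step 3: x_pred=-2.5415  r=7.0315  x^+=1.3469  v^+=-4.5733  a^+=-2.0909
step 4: x_pred=-0.9780  r=-1.5920  x^+=-1.8584  v^+=-5.7704  a^+=-3.0991
step 5: x_pred=-4.8406  r=3.5906  x^+=-2.8550  v^+=-6.6652  a^+=-0.8252
step 6: x_pred=-6.0083  r=10.4783  x^+=-0.2138  v^+=-5.4959  a^+=5.8104
step 7: x_pred=-2.1272  r=-0.3928  x^+=-2.3444  v^+=-2.8812  a^+=5.5616
step 8: x_pred=-3.0813  r=8.8713  x^+=1.8245  v^+=0.9886  a^+=11.1796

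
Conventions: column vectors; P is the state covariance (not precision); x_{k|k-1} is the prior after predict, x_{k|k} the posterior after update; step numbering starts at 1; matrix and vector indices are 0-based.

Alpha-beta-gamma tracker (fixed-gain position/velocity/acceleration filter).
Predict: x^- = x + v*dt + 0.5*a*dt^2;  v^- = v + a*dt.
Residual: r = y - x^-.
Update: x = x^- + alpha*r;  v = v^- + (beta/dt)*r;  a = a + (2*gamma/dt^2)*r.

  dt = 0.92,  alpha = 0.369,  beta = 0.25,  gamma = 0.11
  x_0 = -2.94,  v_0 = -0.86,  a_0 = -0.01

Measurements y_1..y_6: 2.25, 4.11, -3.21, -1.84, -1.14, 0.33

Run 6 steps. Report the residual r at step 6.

resid = 0.5705

step 1: x_pred=-3.7354  r=5.9854  x^+=-1.5268  v^+=0.7573  a^+=1.5458
step 2: x_pred=-0.1759  r=4.2859  x^+=1.4056  v^+=3.3440  a^+=2.6598
step 3: x_pred=5.6077  r=-8.8177  x^+=2.3540  v^+=3.3949  a^+=0.3678
step 4: x_pred=5.6330  r=-7.4730  x^+=2.8754  v^+=1.7026  a^+=-1.5746
step 5: x_pred=3.7755  r=-4.9155  x^+=1.9617  v^+=-1.0817  a^+=-2.8522
step 6: x_pred=-0.2405  r=0.5705  x^+=-0.0300  v^+=-3.5507  a^+=-2.7039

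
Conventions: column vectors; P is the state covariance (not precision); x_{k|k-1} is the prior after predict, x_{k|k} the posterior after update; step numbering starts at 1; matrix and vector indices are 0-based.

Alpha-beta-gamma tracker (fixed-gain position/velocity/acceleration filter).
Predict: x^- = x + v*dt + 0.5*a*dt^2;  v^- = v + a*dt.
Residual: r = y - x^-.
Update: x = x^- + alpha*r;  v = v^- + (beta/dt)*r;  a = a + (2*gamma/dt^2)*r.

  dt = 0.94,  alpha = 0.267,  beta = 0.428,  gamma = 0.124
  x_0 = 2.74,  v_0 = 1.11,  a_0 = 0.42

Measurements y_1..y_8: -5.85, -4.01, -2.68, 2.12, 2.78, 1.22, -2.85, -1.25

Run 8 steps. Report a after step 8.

step 1: x_pred=3.9690  r=-9.8190  x^+=1.3473  v^+=-2.9660  a^+=-2.3359
step 2: x_pred=-2.4727  r=-1.5373  x^+=-2.8832  v^+=-5.8617  a^+=-2.7674
step 3: x_pred=-9.6157  r=6.9357  x^+=-7.7639  v^+=-5.3050  a^+=-0.8207
step 4: x_pred=-13.1132  r=15.2332  x^+=-9.0459  v^+=0.8595  a^+=3.4548
step 5: x_pred=-6.7117  r=9.4917  x^+=-4.1774  v^+=8.4287  a^+=6.1188
step 6: x_pred=6.4489  r=-5.2289  x^+=5.0528  v^+=11.7996  a^+=4.6512
step 7: x_pred=18.1993  r=-21.0493  x^+=12.5792  v^+=6.5876  a^+=-1.2567
step 8: x_pred=18.2163  r=-19.4663  x^+=13.0188  v^+=-3.4571  a^+=-6.7203

a_post = -6.7203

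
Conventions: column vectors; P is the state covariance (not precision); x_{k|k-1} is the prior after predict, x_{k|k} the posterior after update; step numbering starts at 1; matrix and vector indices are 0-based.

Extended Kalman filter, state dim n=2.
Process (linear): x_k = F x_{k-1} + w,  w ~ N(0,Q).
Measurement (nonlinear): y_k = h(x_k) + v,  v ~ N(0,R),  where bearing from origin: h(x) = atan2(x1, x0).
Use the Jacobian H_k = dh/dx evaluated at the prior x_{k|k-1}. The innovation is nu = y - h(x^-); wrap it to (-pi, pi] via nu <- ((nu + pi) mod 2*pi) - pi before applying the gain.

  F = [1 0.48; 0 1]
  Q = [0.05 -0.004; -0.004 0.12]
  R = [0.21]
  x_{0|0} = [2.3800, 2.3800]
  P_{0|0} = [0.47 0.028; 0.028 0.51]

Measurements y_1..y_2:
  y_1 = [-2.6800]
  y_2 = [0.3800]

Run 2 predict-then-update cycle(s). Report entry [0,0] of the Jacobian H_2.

H_jac[0,0] = -0.1006

step 1: x^-=[3.5224, 2.3800]  P^-=[0.6644 0.2688; 0.2688 0.6300]  H_jac=[-0.1317 0.1949]  S=[0.2317]  K=[-0.1515; 0.3773]  nu=[3.0090]  x^+=[3.0664, 3.5152]  P^+=[0.6591 0.2820; 0.2820 0.5970]
step 2: x^-=[4.7537, 3.5152]  P^-=[1.1174 0.5646; 0.5646 0.7170]  H_jac=[-0.1006 0.1360]  S=[0.2191]  K=[-0.1624; 0.1859]  nu=[-0.2567]  x^+=[4.7954, 3.4674]  P^+=[1.1116 0.5712; 0.5712 0.7095]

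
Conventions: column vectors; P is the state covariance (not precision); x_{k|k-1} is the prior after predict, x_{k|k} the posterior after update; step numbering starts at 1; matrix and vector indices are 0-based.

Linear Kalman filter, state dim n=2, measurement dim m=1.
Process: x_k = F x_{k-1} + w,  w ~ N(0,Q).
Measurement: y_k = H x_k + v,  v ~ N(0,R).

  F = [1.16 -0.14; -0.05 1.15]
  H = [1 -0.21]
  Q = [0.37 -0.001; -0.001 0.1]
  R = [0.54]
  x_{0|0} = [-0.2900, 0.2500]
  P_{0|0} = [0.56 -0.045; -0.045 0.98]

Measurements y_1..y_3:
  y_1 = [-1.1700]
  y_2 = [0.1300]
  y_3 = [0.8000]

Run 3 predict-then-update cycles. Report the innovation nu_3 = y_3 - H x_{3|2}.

step 1: x^-=[-0.3714, 0.3020]  P^-=[1.1574 -0.2516; -0.2516 1.4026]  S=[1.8649]  K=[0.6489; -0.2929]  nu=[-0.7352]  x^+=[-0.8485, 0.5173]  P^+=[0.3720 0.1028; 0.1028 1.2427]
step 2: x^-=[-1.0567, 0.6373]  P^-=[0.8615 -0.0848; -0.0848 1.7325]  S=[1.5136]  K=[0.5810; -0.2964]  nu=[1.3205]  x^+=[-0.2895, 0.2459]  P^+=[0.3507 0.1759; 0.1759 1.5996]
step 3: x^-=[-0.3702, 0.2973]  P^-=[0.8161 -0.0430; -0.0430 2.1961]  S=[1.4710]  K=[0.5609; -0.3428]  nu=[1.2327]  x^+=[0.3212, -0.1252]  P^+=[0.3533 0.2398; 0.2398 2.0233]

innov = [1.2327]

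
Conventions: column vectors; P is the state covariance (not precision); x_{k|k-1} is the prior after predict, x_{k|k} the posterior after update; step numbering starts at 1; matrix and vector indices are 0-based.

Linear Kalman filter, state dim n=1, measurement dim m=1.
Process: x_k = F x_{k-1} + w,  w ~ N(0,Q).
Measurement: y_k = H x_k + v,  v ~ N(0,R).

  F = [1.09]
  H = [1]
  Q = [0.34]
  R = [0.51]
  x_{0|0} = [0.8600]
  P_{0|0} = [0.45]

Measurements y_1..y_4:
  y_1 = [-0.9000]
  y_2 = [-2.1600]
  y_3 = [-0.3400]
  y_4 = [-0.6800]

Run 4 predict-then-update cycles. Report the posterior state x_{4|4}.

step 1: x^-=[0.9374]  P^-=[0.8746]  S=[1.3846]  K=[0.6317]  nu=[-1.8374]  x^+=[-0.2232]  P^+=[0.3222]
step 2: x^-=[-0.2433]  P^-=[0.7228]  S=[1.2328]  K=[0.5863]  nu=[-1.9167]  x^+=[-1.3671]  P^+=[0.2990]
step 3: x^-=[-1.4901]  P^-=[0.6953]  S=[1.2053]  K=[0.5769]  nu=[1.1501]  x^+=[-0.8267]  P^+=[0.2942]
step 4: x^-=[-0.9011]  P^-=[0.6895]  S=[1.1995]  K=[0.5748]  nu=[0.2211]  x^+=[-0.7740]  P^+=[0.2932]

x_post = [-0.7740]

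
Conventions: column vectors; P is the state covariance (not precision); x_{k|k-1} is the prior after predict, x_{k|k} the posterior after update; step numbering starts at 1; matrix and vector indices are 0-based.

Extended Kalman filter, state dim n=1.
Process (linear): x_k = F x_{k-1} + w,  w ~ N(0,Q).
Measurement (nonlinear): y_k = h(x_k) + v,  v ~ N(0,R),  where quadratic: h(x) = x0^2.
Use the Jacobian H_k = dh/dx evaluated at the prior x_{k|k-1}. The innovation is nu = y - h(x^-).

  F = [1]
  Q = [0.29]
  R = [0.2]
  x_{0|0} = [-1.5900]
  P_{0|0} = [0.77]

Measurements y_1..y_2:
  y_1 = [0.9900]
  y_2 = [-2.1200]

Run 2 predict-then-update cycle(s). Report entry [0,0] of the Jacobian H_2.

step 1: x^-=[-1.5900]  P^-=[1.0600]  H_jac=[-3.1800]  S=[10.9191]  K=[-0.3087]  nu=[-1.5381]  x^+=[-1.1152]  P^+=[0.0194]
step 2: x^-=[-1.1152]  P^-=[0.3094]  H_jac=[-2.2304]  S=[1.7392]  K=[-0.3968]  nu=[-3.3636]  x^+=[0.2195]  P^+=[0.0356]

H_jac[0,0] = -2.2304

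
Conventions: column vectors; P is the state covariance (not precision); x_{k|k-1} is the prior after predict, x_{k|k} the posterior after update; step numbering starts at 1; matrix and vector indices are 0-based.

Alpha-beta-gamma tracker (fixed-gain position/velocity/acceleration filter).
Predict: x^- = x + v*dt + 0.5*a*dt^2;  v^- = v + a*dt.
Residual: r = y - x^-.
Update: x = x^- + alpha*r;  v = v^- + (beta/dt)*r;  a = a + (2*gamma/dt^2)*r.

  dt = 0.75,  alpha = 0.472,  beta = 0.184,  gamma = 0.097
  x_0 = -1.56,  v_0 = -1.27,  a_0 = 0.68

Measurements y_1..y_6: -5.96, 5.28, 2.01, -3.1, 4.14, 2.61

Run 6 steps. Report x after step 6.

step 1: x_pred=-2.3213  r=-3.6387  x^+=-4.0387  v^+=-1.6527  a^+=-0.5750
step 2: x_pred=-5.4400  r=10.7200  x^+=-0.3801  v^+=0.5460  a^+=3.1222
step 3: x_pred=0.9075  r=1.1025  x^+=1.4279  v^+=3.1582  a^+=3.5025
step 4: x_pred=4.7816  r=-7.8816  x^+=1.0615  v^+=3.8514  a^+=0.7842
step 5: x_pred=4.1706  r=-0.0306  x^+=4.1562  v^+=4.4321  a^+=0.7736
step 6: x_pred=7.6978  r=-5.0878  x^+=5.2964  v^+=3.7641  a^+=-0.9811

x_post = 5.2964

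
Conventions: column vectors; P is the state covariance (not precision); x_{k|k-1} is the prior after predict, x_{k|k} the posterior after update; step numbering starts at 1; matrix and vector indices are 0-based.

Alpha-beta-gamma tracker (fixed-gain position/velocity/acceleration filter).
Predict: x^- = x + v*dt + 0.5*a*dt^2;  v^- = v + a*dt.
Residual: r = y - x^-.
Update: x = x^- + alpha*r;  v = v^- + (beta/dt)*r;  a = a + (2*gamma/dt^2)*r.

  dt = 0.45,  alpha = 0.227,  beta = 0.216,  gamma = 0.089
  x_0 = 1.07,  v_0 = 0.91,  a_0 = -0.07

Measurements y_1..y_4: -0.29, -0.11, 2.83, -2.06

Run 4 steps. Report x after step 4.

step 1: x_pred=1.4724  r=-1.7624  x^+=1.0723  v^+=0.0325  a^+=-1.6192
step 2: x_pred=0.9230  r=-1.0330  x^+=0.6885  v^+=-1.1920  a^+=-2.5272
step 3: x_pred=-0.1037  r=2.9337  x^+=0.5622  v^+=-0.9210  a^+=0.0515
step 4: x_pred=0.1530  r=-2.2130  x^+=-0.3494  v^+=-1.9601  a^+=-1.8937

x_post = -0.3494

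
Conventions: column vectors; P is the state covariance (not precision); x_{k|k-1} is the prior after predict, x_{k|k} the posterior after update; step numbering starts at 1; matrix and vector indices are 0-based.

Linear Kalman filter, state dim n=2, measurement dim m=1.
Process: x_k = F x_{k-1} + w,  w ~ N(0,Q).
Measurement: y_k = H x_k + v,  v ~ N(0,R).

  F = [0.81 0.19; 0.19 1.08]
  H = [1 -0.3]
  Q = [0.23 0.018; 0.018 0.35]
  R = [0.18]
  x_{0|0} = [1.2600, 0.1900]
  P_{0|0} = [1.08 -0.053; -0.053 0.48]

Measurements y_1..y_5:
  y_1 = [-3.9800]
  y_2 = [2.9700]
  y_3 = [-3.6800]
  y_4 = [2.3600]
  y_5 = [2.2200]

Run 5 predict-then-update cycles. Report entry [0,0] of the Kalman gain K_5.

step 1: x^-=[1.0567, 0.4446]  P^-=[0.9396 0.2344; 0.2344 0.9271]  S=[1.0624]  K=[0.8182; -0.0411]  nu=[-4.9033]  x^+=[-2.9553, 0.6463]  P^+=[0.2283 0.2702; 0.2702 0.9253]
step 2: x^-=[-2.2710, 0.1365]  P^-=[0.4964 0.4891; 0.4891 1.5484]  S=[0.5223]  K=[0.6695; 0.0471]  nu=[5.2820]  x^+=[1.2651, 0.3854]  P^+=[0.2623 0.4727; 0.4727 1.5473]
step 3: x^-=[1.0980, 0.6566]  P^-=[0.6034 0.8064; 0.8064 2.3582]  S=[0.5118]  K=[0.7063; 0.1933]  nu=[-4.5810]  x^+=[-2.1377, -0.2291]  P^+=[0.3481 0.7365; 0.7365 2.3390]
step 4: x^-=[-1.7751, -0.6536]  P^-=[0.7695 1.2224; 1.2224 3.3931]  S=[0.5214]  K=[0.7725; 0.3922]  nu=[3.9390]  x^+=[1.2676, 0.8912]  P^+=[0.4584 1.0645; 1.0645 3.3129]
step 5: x^-=[1.1961, 1.2033]  P^-=[0.9780 1.7380; 1.7380 4.6675]  S=[0.5353]  K=[0.8530; 0.6309]  nu=[1.3849]  x^+=[2.3774, 2.0771]  P^+=[0.5885 1.4499; 1.4499 4.4545]

K[0,0] = 0.8530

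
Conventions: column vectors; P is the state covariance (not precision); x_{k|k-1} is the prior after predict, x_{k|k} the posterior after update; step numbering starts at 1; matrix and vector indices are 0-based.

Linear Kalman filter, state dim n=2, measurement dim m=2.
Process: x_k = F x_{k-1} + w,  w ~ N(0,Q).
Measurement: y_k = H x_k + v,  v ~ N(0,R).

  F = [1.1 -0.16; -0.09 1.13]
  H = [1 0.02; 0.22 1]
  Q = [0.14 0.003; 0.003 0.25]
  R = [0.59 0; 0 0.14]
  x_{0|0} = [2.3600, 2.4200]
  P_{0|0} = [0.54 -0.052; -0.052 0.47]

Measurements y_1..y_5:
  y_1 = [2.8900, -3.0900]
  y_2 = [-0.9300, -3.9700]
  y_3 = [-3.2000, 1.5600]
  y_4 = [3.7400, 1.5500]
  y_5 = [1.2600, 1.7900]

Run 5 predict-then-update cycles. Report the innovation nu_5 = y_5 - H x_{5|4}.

step 1: x^-=[2.2088, 2.5222]  P^-=[0.8237 -0.2008; -0.2008 0.8651]  S=[1.4060 -0.0032; -0.0032 0.9566]  K=[0.5830 -0.0185; -0.1286 0.8577]  nu=[0.6308, -6.0981]  x^+=[2.6896, -2.7894]  P^+=[0.3455 -0.0786; -0.0786 0.1374]
step 2: x^-=[3.4049, -3.3941]  P^-=[0.5893 -0.1549; -0.1549 0.4442]  S=[1.1732 -0.0170; -0.0170 0.5446]  K=[0.4992 -0.0307; -0.1136 0.7496]  nu=[-4.2670, -1.3249]  x^+=[1.3157, -3.9027]  P^+=[0.2959 -0.0694; -0.0694 0.1202]
step 3: x^-=[2.0717, -4.5285]  P^-=[0.5255 -0.1353; -0.1353 0.4200]  S=[1.1103 -0.0119; -0.0119 0.5259]  K=[0.4706 -0.0268; -0.1064 0.7396]  nu=[-5.1811, 5.6327]  x^+=[-0.5175, 0.1888]  P^+=[0.2790 -0.0651; -0.0651 0.1179]
step 4: x^-=[-0.5994, 0.2599]  P^-=[0.5035 -0.1278; -0.1278 0.4160]  S=[1.0885 -0.0093; -0.0093 0.5241]  K=[0.4600 -0.0244; -0.1035 0.7382]  nu=[4.3342, 1.4220]  x^+=[1.3596, 0.8611]  P^+=[0.2727 -0.0634; -0.0634 0.1173]
step 5: x^-=[1.3577, 0.8507]  P^-=[0.4952 -0.1249; -0.1249 0.4149]  S=[1.0804 -0.0082; -0.0082 0.5239]  K=[0.4559 -0.0233; -0.1023 0.7379]  nu=[-0.1148, 0.6406]  x^+=[1.2905, 1.3351]  P^+=[0.2702 -0.0627; -0.0627 0.1171]

innov = [-0.1148, 0.6406]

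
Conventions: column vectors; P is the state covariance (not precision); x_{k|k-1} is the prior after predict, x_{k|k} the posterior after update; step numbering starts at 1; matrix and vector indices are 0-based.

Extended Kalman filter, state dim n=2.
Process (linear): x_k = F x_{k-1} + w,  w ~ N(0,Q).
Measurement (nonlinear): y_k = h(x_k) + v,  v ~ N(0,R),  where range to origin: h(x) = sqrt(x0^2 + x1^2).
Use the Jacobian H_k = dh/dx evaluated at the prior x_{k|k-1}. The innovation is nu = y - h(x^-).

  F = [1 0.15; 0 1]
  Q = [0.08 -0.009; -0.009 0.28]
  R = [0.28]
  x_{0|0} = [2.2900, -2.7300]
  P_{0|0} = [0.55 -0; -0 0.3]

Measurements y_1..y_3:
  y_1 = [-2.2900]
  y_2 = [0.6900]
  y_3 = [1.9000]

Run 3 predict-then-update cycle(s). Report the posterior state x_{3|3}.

x_post = [-0.5605, 1.2012]

step 1: x^-=[1.8805, -2.7300]  P^-=[0.6368 0.0360; 0.0360 0.5800]  H_jac=[0.5673 -0.8235]  S=[0.8446]  K=[0.3926; -0.5413]  nu=[-5.6050]  x^+=[-0.3198, 0.3042]  P^+=[0.5066 0.2155; 0.2155 0.3325]
step 2: x^-=[-0.2741, 0.3042]  P^-=[0.6587 0.2564; 0.2564 0.6125]  H_jac=[-0.6695 0.7428]  S=[0.6582]  K=[-0.3807; 0.4305]  nu=[0.2805]  x^+=[-0.3809, 0.4249]  P^+=[0.5633 0.3642; 0.3642 0.4905]
step 3: x^-=[-0.3172, 0.4249]  P^-=[0.7636 0.4288; 0.4288 0.7705]  H_jac=[-0.5982 0.8014]  S=[0.6370]  K=[-0.1777; 0.5667]  nu=[1.3697]  x^+=[-0.5605, 1.2012]  P^+=[0.7435 0.4929; 0.4929 0.5659]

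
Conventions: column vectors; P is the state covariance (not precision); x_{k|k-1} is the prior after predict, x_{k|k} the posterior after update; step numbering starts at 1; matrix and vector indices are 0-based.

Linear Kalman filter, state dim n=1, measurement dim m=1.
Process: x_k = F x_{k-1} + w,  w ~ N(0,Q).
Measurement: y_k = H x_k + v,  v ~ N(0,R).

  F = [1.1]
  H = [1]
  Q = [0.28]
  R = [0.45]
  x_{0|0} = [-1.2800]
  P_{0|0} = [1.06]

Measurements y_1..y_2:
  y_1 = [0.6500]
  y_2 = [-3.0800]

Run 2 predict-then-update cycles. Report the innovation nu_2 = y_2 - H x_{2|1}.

innov = [-3.2888]

step 1: x^-=[-1.4080]  P^-=[1.5626]  S=[2.0126]  K=[0.7764]  nu=[2.0580]  x^+=[0.1898]  P^+=[0.3494]
step 2: x^-=[0.2088]  P^-=[0.7028]  S=[1.1528]  K=[0.6096]  nu=[-3.2888]  x^+=[-1.7961]  P^+=[0.2743]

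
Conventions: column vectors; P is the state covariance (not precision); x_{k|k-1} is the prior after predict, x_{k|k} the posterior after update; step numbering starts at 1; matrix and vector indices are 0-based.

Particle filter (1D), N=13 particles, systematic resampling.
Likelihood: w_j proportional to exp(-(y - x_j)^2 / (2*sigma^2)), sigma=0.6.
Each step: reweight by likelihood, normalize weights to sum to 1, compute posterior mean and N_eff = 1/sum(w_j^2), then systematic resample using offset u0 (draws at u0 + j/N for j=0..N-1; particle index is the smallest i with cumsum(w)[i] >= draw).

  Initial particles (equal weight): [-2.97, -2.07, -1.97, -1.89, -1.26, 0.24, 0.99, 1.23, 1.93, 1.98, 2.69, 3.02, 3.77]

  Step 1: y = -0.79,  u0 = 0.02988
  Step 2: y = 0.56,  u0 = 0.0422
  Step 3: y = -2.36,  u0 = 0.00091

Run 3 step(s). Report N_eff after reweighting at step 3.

N_eff = 13.0000

step 1: w=[0.0010, 0.0726, 0.1021, 0.1316, 0.5198, 0.1619, 0.0087, 0.0024, 0.0000, 0.0000, 0.0000, 0.0000, 0.0000]  mean=-1.2073  Neff=3.0355  idx=[1, 2, 3, 3, 4, 4, 4, 4, 4, 4, 4, 5, 5]
step 2: w=[0.0000, 0.0001, 0.0001, 0.0001, 0.0056, 0.0056, 0.0056, 0.0056, 0.0056, 0.0056, 0.0056, 0.4803, 0.4803]  mean=0.1808  Neff=2.1661  idx=[11, 11, 11, 11, 11, 11, 11, 12, 12, 12, 12, 12, 12]
step 3: w=[0.0769, 0.0769, 0.0769, 0.0769, 0.0769, 0.0769, 0.0769, 0.0769, 0.0769, 0.0769, 0.0769, 0.0769, 0.0769]  mean=0.2400  Neff=13.0000  idx=[0, 1, 2, 3, 4, 5, 6, 7, 8, 9, 10, 11, 12]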